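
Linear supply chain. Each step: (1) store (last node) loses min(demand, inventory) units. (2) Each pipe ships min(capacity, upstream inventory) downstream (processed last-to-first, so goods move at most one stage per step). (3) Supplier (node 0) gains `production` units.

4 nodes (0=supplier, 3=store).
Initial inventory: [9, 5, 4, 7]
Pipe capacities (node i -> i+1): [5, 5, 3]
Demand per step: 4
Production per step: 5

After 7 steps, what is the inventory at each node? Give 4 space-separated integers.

Step 1: demand=4,sold=4 ship[2->3]=3 ship[1->2]=5 ship[0->1]=5 prod=5 -> inv=[9 5 6 6]
Step 2: demand=4,sold=4 ship[2->3]=3 ship[1->2]=5 ship[0->1]=5 prod=5 -> inv=[9 5 8 5]
Step 3: demand=4,sold=4 ship[2->3]=3 ship[1->2]=5 ship[0->1]=5 prod=5 -> inv=[9 5 10 4]
Step 4: demand=4,sold=4 ship[2->3]=3 ship[1->2]=5 ship[0->1]=5 prod=5 -> inv=[9 5 12 3]
Step 5: demand=4,sold=3 ship[2->3]=3 ship[1->2]=5 ship[0->1]=5 prod=5 -> inv=[9 5 14 3]
Step 6: demand=4,sold=3 ship[2->3]=3 ship[1->2]=5 ship[0->1]=5 prod=5 -> inv=[9 5 16 3]
Step 7: demand=4,sold=3 ship[2->3]=3 ship[1->2]=5 ship[0->1]=5 prod=5 -> inv=[9 5 18 3]

9 5 18 3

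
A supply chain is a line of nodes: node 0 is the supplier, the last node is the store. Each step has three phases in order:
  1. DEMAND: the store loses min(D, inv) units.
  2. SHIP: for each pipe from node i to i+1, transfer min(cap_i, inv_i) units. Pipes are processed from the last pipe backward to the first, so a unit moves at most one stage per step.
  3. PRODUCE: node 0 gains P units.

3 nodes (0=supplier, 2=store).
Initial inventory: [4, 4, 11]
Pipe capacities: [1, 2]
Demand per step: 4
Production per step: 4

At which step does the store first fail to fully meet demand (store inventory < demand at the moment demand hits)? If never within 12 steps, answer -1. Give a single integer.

Step 1: demand=4,sold=4 ship[1->2]=2 ship[0->1]=1 prod=4 -> [7 3 9]
Step 2: demand=4,sold=4 ship[1->2]=2 ship[0->1]=1 prod=4 -> [10 2 7]
Step 3: demand=4,sold=4 ship[1->2]=2 ship[0->1]=1 prod=4 -> [13 1 5]
Step 4: demand=4,sold=4 ship[1->2]=1 ship[0->1]=1 prod=4 -> [16 1 2]
Step 5: demand=4,sold=2 ship[1->2]=1 ship[0->1]=1 prod=4 -> [19 1 1]
Step 6: demand=4,sold=1 ship[1->2]=1 ship[0->1]=1 prod=4 -> [22 1 1]
Step 7: demand=4,sold=1 ship[1->2]=1 ship[0->1]=1 prod=4 -> [25 1 1]
Step 8: demand=4,sold=1 ship[1->2]=1 ship[0->1]=1 prod=4 -> [28 1 1]
Step 9: demand=4,sold=1 ship[1->2]=1 ship[0->1]=1 prod=4 -> [31 1 1]
Step 10: demand=4,sold=1 ship[1->2]=1 ship[0->1]=1 prod=4 -> [34 1 1]
Step 11: demand=4,sold=1 ship[1->2]=1 ship[0->1]=1 prod=4 -> [37 1 1]
Step 12: demand=4,sold=1 ship[1->2]=1 ship[0->1]=1 prod=4 -> [40 1 1]
First stockout at step 5

5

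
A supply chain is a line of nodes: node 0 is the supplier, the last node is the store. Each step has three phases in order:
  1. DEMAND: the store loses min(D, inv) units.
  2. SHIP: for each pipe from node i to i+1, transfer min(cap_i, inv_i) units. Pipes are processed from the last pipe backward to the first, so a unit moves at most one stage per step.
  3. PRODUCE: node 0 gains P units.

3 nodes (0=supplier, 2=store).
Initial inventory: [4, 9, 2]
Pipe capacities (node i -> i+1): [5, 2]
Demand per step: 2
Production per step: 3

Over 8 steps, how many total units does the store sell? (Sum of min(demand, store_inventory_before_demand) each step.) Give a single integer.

Step 1: sold=2 (running total=2) -> [3 11 2]
Step 2: sold=2 (running total=4) -> [3 12 2]
Step 3: sold=2 (running total=6) -> [3 13 2]
Step 4: sold=2 (running total=8) -> [3 14 2]
Step 5: sold=2 (running total=10) -> [3 15 2]
Step 6: sold=2 (running total=12) -> [3 16 2]
Step 7: sold=2 (running total=14) -> [3 17 2]
Step 8: sold=2 (running total=16) -> [3 18 2]

Answer: 16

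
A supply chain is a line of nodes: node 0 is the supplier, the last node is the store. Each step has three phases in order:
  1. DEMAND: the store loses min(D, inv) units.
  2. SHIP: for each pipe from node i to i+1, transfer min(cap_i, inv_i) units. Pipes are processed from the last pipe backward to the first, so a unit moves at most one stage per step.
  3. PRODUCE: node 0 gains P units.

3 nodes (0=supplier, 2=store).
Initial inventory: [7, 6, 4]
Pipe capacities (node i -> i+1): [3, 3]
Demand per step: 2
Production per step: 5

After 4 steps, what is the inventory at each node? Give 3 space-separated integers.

Step 1: demand=2,sold=2 ship[1->2]=3 ship[0->1]=3 prod=5 -> inv=[9 6 5]
Step 2: demand=2,sold=2 ship[1->2]=3 ship[0->1]=3 prod=5 -> inv=[11 6 6]
Step 3: demand=2,sold=2 ship[1->2]=3 ship[0->1]=3 prod=5 -> inv=[13 6 7]
Step 4: demand=2,sold=2 ship[1->2]=3 ship[0->1]=3 prod=5 -> inv=[15 6 8]

15 6 8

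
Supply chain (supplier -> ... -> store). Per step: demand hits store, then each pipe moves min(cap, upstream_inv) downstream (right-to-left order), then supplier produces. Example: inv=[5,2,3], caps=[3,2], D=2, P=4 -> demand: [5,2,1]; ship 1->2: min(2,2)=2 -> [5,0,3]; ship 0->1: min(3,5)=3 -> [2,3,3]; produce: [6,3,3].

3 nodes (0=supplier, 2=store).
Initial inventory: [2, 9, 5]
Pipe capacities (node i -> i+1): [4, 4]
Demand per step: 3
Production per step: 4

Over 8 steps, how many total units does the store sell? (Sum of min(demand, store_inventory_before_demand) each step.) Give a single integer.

Answer: 24

Derivation:
Step 1: sold=3 (running total=3) -> [4 7 6]
Step 2: sold=3 (running total=6) -> [4 7 7]
Step 3: sold=3 (running total=9) -> [4 7 8]
Step 4: sold=3 (running total=12) -> [4 7 9]
Step 5: sold=3 (running total=15) -> [4 7 10]
Step 6: sold=3 (running total=18) -> [4 7 11]
Step 7: sold=3 (running total=21) -> [4 7 12]
Step 8: sold=3 (running total=24) -> [4 7 13]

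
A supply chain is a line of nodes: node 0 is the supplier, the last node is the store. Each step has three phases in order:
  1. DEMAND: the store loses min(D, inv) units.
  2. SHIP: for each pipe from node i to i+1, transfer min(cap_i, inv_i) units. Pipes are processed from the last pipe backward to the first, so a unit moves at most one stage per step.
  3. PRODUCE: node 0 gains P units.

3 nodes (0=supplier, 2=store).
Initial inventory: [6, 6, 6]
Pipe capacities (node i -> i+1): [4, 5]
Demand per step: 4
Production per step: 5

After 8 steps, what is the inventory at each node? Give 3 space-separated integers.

Step 1: demand=4,sold=4 ship[1->2]=5 ship[0->1]=4 prod=5 -> inv=[7 5 7]
Step 2: demand=4,sold=4 ship[1->2]=5 ship[0->1]=4 prod=5 -> inv=[8 4 8]
Step 3: demand=4,sold=4 ship[1->2]=4 ship[0->1]=4 prod=5 -> inv=[9 4 8]
Step 4: demand=4,sold=4 ship[1->2]=4 ship[0->1]=4 prod=5 -> inv=[10 4 8]
Step 5: demand=4,sold=4 ship[1->2]=4 ship[0->1]=4 prod=5 -> inv=[11 4 8]
Step 6: demand=4,sold=4 ship[1->2]=4 ship[0->1]=4 prod=5 -> inv=[12 4 8]
Step 7: demand=4,sold=4 ship[1->2]=4 ship[0->1]=4 prod=5 -> inv=[13 4 8]
Step 8: demand=4,sold=4 ship[1->2]=4 ship[0->1]=4 prod=5 -> inv=[14 4 8]

14 4 8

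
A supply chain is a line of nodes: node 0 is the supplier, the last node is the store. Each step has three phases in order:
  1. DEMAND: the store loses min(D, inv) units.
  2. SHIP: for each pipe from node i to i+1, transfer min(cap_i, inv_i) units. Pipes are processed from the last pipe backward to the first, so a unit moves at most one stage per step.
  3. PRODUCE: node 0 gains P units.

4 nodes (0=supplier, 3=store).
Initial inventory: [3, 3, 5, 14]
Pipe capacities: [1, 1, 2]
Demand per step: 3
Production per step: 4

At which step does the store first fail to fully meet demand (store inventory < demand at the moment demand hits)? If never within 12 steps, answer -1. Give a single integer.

Step 1: demand=3,sold=3 ship[2->3]=2 ship[1->2]=1 ship[0->1]=1 prod=4 -> [6 3 4 13]
Step 2: demand=3,sold=3 ship[2->3]=2 ship[1->2]=1 ship[0->1]=1 prod=4 -> [9 3 3 12]
Step 3: demand=3,sold=3 ship[2->3]=2 ship[1->2]=1 ship[0->1]=1 prod=4 -> [12 3 2 11]
Step 4: demand=3,sold=3 ship[2->3]=2 ship[1->2]=1 ship[0->1]=1 prod=4 -> [15 3 1 10]
Step 5: demand=3,sold=3 ship[2->3]=1 ship[1->2]=1 ship[0->1]=1 prod=4 -> [18 3 1 8]
Step 6: demand=3,sold=3 ship[2->3]=1 ship[1->2]=1 ship[0->1]=1 prod=4 -> [21 3 1 6]
Step 7: demand=3,sold=3 ship[2->3]=1 ship[1->2]=1 ship[0->1]=1 prod=4 -> [24 3 1 4]
Step 8: demand=3,sold=3 ship[2->3]=1 ship[1->2]=1 ship[0->1]=1 prod=4 -> [27 3 1 2]
Step 9: demand=3,sold=2 ship[2->3]=1 ship[1->2]=1 ship[0->1]=1 prod=4 -> [30 3 1 1]
Step 10: demand=3,sold=1 ship[2->3]=1 ship[1->2]=1 ship[0->1]=1 prod=4 -> [33 3 1 1]
Step 11: demand=3,sold=1 ship[2->3]=1 ship[1->2]=1 ship[0->1]=1 prod=4 -> [36 3 1 1]
Step 12: demand=3,sold=1 ship[2->3]=1 ship[1->2]=1 ship[0->1]=1 prod=4 -> [39 3 1 1]
First stockout at step 9

9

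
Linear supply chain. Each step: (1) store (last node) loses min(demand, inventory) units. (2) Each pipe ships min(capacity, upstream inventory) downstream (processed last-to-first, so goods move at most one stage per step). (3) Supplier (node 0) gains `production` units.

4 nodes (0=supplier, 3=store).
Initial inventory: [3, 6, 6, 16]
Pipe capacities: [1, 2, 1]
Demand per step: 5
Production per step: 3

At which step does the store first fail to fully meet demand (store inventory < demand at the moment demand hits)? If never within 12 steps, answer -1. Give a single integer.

Step 1: demand=5,sold=5 ship[2->3]=1 ship[1->2]=2 ship[0->1]=1 prod=3 -> [5 5 7 12]
Step 2: demand=5,sold=5 ship[2->3]=1 ship[1->2]=2 ship[0->1]=1 prod=3 -> [7 4 8 8]
Step 3: demand=5,sold=5 ship[2->3]=1 ship[1->2]=2 ship[0->1]=1 prod=3 -> [9 3 9 4]
Step 4: demand=5,sold=4 ship[2->3]=1 ship[1->2]=2 ship[0->1]=1 prod=3 -> [11 2 10 1]
Step 5: demand=5,sold=1 ship[2->3]=1 ship[1->2]=2 ship[0->1]=1 prod=3 -> [13 1 11 1]
Step 6: demand=5,sold=1 ship[2->3]=1 ship[1->2]=1 ship[0->1]=1 prod=3 -> [15 1 11 1]
Step 7: demand=5,sold=1 ship[2->3]=1 ship[1->2]=1 ship[0->1]=1 prod=3 -> [17 1 11 1]
Step 8: demand=5,sold=1 ship[2->3]=1 ship[1->2]=1 ship[0->1]=1 prod=3 -> [19 1 11 1]
Step 9: demand=5,sold=1 ship[2->3]=1 ship[1->2]=1 ship[0->1]=1 prod=3 -> [21 1 11 1]
Step 10: demand=5,sold=1 ship[2->3]=1 ship[1->2]=1 ship[0->1]=1 prod=3 -> [23 1 11 1]
Step 11: demand=5,sold=1 ship[2->3]=1 ship[1->2]=1 ship[0->1]=1 prod=3 -> [25 1 11 1]
Step 12: demand=5,sold=1 ship[2->3]=1 ship[1->2]=1 ship[0->1]=1 prod=3 -> [27 1 11 1]
First stockout at step 4

4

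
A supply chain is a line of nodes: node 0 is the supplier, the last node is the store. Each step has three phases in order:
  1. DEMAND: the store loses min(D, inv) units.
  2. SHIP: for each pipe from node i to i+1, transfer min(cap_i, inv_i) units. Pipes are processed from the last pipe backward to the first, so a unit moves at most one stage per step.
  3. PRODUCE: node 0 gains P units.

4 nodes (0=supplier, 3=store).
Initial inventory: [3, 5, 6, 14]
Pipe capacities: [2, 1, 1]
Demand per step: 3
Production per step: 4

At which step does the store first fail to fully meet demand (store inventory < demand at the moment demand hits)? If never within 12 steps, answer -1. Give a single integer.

Step 1: demand=3,sold=3 ship[2->3]=1 ship[1->2]=1 ship[0->1]=2 prod=4 -> [5 6 6 12]
Step 2: demand=3,sold=3 ship[2->3]=1 ship[1->2]=1 ship[0->1]=2 prod=4 -> [7 7 6 10]
Step 3: demand=3,sold=3 ship[2->3]=1 ship[1->2]=1 ship[0->1]=2 prod=4 -> [9 8 6 8]
Step 4: demand=3,sold=3 ship[2->3]=1 ship[1->2]=1 ship[0->1]=2 prod=4 -> [11 9 6 6]
Step 5: demand=3,sold=3 ship[2->3]=1 ship[1->2]=1 ship[0->1]=2 prod=4 -> [13 10 6 4]
Step 6: demand=3,sold=3 ship[2->3]=1 ship[1->2]=1 ship[0->1]=2 prod=4 -> [15 11 6 2]
Step 7: demand=3,sold=2 ship[2->3]=1 ship[1->2]=1 ship[0->1]=2 prod=4 -> [17 12 6 1]
Step 8: demand=3,sold=1 ship[2->3]=1 ship[1->2]=1 ship[0->1]=2 prod=4 -> [19 13 6 1]
Step 9: demand=3,sold=1 ship[2->3]=1 ship[1->2]=1 ship[0->1]=2 prod=4 -> [21 14 6 1]
Step 10: demand=3,sold=1 ship[2->3]=1 ship[1->2]=1 ship[0->1]=2 prod=4 -> [23 15 6 1]
Step 11: demand=3,sold=1 ship[2->3]=1 ship[1->2]=1 ship[0->1]=2 prod=4 -> [25 16 6 1]
Step 12: demand=3,sold=1 ship[2->3]=1 ship[1->2]=1 ship[0->1]=2 prod=4 -> [27 17 6 1]
First stockout at step 7

7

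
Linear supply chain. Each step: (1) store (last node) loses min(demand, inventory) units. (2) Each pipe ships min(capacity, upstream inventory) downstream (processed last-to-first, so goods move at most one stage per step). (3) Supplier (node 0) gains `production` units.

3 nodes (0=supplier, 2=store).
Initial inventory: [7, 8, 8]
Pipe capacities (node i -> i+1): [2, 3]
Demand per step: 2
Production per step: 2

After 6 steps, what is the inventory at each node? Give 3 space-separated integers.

Step 1: demand=2,sold=2 ship[1->2]=3 ship[0->1]=2 prod=2 -> inv=[7 7 9]
Step 2: demand=2,sold=2 ship[1->2]=3 ship[0->1]=2 prod=2 -> inv=[7 6 10]
Step 3: demand=2,sold=2 ship[1->2]=3 ship[0->1]=2 prod=2 -> inv=[7 5 11]
Step 4: demand=2,sold=2 ship[1->2]=3 ship[0->1]=2 prod=2 -> inv=[7 4 12]
Step 5: demand=2,sold=2 ship[1->2]=3 ship[0->1]=2 prod=2 -> inv=[7 3 13]
Step 6: demand=2,sold=2 ship[1->2]=3 ship[0->1]=2 prod=2 -> inv=[7 2 14]

7 2 14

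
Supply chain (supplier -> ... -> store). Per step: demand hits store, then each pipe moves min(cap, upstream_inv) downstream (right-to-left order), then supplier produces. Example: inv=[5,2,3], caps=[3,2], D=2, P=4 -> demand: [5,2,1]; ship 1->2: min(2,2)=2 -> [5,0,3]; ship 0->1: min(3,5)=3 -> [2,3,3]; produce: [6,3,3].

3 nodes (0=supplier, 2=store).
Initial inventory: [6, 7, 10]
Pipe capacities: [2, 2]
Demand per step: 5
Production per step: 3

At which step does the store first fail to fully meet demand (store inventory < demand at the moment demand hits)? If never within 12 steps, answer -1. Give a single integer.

Step 1: demand=5,sold=5 ship[1->2]=2 ship[0->1]=2 prod=3 -> [7 7 7]
Step 2: demand=5,sold=5 ship[1->2]=2 ship[0->1]=2 prod=3 -> [8 7 4]
Step 3: demand=5,sold=4 ship[1->2]=2 ship[0->1]=2 prod=3 -> [9 7 2]
Step 4: demand=5,sold=2 ship[1->2]=2 ship[0->1]=2 prod=3 -> [10 7 2]
Step 5: demand=5,sold=2 ship[1->2]=2 ship[0->1]=2 prod=3 -> [11 7 2]
Step 6: demand=5,sold=2 ship[1->2]=2 ship[0->1]=2 prod=3 -> [12 7 2]
Step 7: demand=5,sold=2 ship[1->2]=2 ship[0->1]=2 prod=3 -> [13 7 2]
Step 8: demand=5,sold=2 ship[1->2]=2 ship[0->1]=2 prod=3 -> [14 7 2]
Step 9: demand=5,sold=2 ship[1->2]=2 ship[0->1]=2 prod=3 -> [15 7 2]
Step 10: demand=5,sold=2 ship[1->2]=2 ship[0->1]=2 prod=3 -> [16 7 2]
Step 11: demand=5,sold=2 ship[1->2]=2 ship[0->1]=2 prod=3 -> [17 7 2]
Step 12: demand=5,sold=2 ship[1->2]=2 ship[0->1]=2 prod=3 -> [18 7 2]
First stockout at step 3

3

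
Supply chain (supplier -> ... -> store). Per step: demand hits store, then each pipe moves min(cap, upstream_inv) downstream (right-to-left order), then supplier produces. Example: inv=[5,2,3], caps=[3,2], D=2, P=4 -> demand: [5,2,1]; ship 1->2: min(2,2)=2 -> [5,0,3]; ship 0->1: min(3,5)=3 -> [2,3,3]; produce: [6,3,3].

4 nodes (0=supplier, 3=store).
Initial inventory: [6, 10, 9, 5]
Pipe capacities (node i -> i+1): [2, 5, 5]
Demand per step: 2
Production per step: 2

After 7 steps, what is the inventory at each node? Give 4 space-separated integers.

Step 1: demand=2,sold=2 ship[2->3]=5 ship[1->2]=5 ship[0->1]=2 prod=2 -> inv=[6 7 9 8]
Step 2: demand=2,sold=2 ship[2->3]=5 ship[1->2]=5 ship[0->1]=2 prod=2 -> inv=[6 4 9 11]
Step 3: demand=2,sold=2 ship[2->3]=5 ship[1->2]=4 ship[0->1]=2 prod=2 -> inv=[6 2 8 14]
Step 4: demand=2,sold=2 ship[2->3]=5 ship[1->2]=2 ship[0->1]=2 prod=2 -> inv=[6 2 5 17]
Step 5: demand=2,sold=2 ship[2->3]=5 ship[1->2]=2 ship[0->1]=2 prod=2 -> inv=[6 2 2 20]
Step 6: demand=2,sold=2 ship[2->3]=2 ship[1->2]=2 ship[0->1]=2 prod=2 -> inv=[6 2 2 20]
Step 7: demand=2,sold=2 ship[2->3]=2 ship[1->2]=2 ship[0->1]=2 prod=2 -> inv=[6 2 2 20]

6 2 2 20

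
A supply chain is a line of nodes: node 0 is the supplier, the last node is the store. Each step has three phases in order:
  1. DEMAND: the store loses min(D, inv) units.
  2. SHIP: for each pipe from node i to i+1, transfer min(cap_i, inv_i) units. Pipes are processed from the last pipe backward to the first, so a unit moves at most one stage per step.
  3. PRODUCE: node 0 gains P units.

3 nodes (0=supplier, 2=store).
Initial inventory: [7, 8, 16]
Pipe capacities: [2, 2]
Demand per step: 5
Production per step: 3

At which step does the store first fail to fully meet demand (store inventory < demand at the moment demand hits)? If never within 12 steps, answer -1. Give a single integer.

Step 1: demand=5,sold=5 ship[1->2]=2 ship[0->1]=2 prod=3 -> [8 8 13]
Step 2: demand=5,sold=5 ship[1->2]=2 ship[0->1]=2 prod=3 -> [9 8 10]
Step 3: demand=5,sold=5 ship[1->2]=2 ship[0->1]=2 prod=3 -> [10 8 7]
Step 4: demand=5,sold=5 ship[1->2]=2 ship[0->1]=2 prod=3 -> [11 8 4]
Step 5: demand=5,sold=4 ship[1->2]=2 ship[0->1]=2 prod=3 -> [12 8 2]
Step 6: demand=5,sold=2 ship[1->2]=2 ship[0->1]=2 prod=3 -> [13 8 2]
Step 7: demand=5,sold=2 ship[1->2]=2 ship[0->1]=2 prod=3 -> [14 8 2]
Step 8: demand=5,sold=2 ship[1->2]=2 ship[0->1]=2 prod=3 -> [15 8 2]
Step 9: demand=5,sold=2 ship[1->2]=2 ship[0->1]=2 prod=3 -> [16 8 2]
Step 10: demand=5,sold=2 ship[1->2]=2 ship[0->1]=2 prod=3 -> [17 8 2]
Step 11: demand=5,sold=2 ship[1->2]=2 ship[0->1]=2 prod=3 -> [18 8 2]
Step 12: demand=5,sold=2 ship[1->2]=2 ship[0->1]=2 prod=3 -> [19 8 2]
First stockout at step 5

5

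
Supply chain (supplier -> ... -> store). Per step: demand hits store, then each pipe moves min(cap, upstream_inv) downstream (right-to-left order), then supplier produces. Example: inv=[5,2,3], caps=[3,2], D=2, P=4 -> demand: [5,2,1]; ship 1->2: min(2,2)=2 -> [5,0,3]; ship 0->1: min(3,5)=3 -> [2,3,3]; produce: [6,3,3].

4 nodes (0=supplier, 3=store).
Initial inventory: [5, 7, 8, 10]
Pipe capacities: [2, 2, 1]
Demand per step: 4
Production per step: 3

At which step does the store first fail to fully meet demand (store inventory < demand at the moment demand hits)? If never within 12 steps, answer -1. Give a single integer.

Step 1: demand=4,sold=4 ship[2->3]=1 ship[1->2]=2 ship[0->1]=2 prod=3 -> [6 7 9 7]
Step 2: demand=4,sold=4 ship[2->3]=1 ship[1->2]=2 ship[0->1]=2 prod=3 -> [7 7 10 4]
Step 3: demand=4,sold=4 ship[2->3]=1 ship[1->2]=2 ship[0->1]=2 prod=3 -> [8 7 11 1]
Step 4: demand=4,sold=1 ship[2->3]=1 ship[1->2]=2 ship[0->1]=2 prod=3 -> [9 7 12 1]
Step 5: demand=4,sold=1 ship[2->3]=1 ship[1->2]=2 ship[0->1]=2 prod=3 -> [10 7 13 1]
Step 6: demand=4,sold=1 ship[2->3]=1 ship[1->2]=2 ship[0->1]=2 prod=3 -> [11 7 14 1]
Step 7: demand=4,sold=1 ship[2->3]=1 ship[1->2]=2 ship[0->1]=2 prod=3 -> [12 7 15 1]
Step 8: demand=4,sold=1 ship[2->3]=1 ship[1->2]=2 ship[0->1]=2 prod=3 -> [13 7 16 1]
Step 9: demand=4,sold=1 ship[2->3]=1 ship[1->2]=2 ship[0->1]=2 prod=3 -> [14 7 17 1]
Step 10: demand=4,sold=1 ship[2->3]=1 ship[1->2]=2 ship[0->1]=2 prod=3 -> [15 7 18 1]
Step 11: demand=4,sold=1 ship[2->3]=1 ship[1->2]=2 ship[0->1]=2 prod=3 -> [16 7 19 1]
Step 12: demand=4,sold=1 ship[2->3]=1 ship[1->2]=2 ship[0->1]=2 prod=3 -> [17 7 20 1]
First stockout at step 4

4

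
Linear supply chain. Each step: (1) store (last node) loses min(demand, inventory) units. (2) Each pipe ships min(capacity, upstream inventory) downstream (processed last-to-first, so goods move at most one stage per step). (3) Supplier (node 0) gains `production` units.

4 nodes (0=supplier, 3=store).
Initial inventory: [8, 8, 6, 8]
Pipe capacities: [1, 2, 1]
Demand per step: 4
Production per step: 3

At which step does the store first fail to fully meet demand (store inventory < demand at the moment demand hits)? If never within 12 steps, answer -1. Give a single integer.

Step 1: demand=4,sold=4 ship[2->3]=1 ship[1->2]=2 ship[0->1]=1 prod=3 -> [10 7 7 5]
Step 2: demand=4,sold=4 ship[2->3]=1 ship[1->2]=2 ship[0->1]=1 prod=3 -> [12 6 8 2]
Step 3: demand=4,sold=2 ship[2->3]=1 ship[1->2]=2 ship[0->1]=1 prod=3 -> [14 5 9 1]
Step 4: demand=4,sold=1 ship[2->3]=1 ship[1->2]=2 ship[0->1]=1 prod=3 -> [16 4 10 1]
Step 5: demand=4,sold=1 ship[2->3]=1 ship[1->2]=2 ship[0->1]=1 prod=3 -> [18 3 11 1]
Step 6: demand=4,sold=1 ship[2->3]=1 ship[1->2]=2 ship[0->1]=1 prod=3 -> [20 2 12 1]
Step 7: demand=4,sold=1 ship[2->3]=1 ship[1->2]=2 ship[0->1]=1 prod=3 -> [22 1 13 1]
Step 8: demand=4,sold=1 ship[2->3]=1 ship[1->2]=1 ship[0->1]=1 prod=3 -> [24 1 13 1]
Step 9: demand=4,sold=1 ship[2->3]=1 ship[1->2]=1 ship[0->1]=1 prod=3 -> [26 1 13 1]
Step 10: demand=4,sold=1 ship[2->3]=1 ship[1->2]=1 ship[0->1]=1 prod=3 -> [28 1 13 1]
Step 11: demand=4,sold=1 ship[2->3]=1 ship[1->2]=1 ship[0->1]=1 prod=3 -> [30 1 13 1]
Step 12: demand=4,sold=1 ship[2->3]=1 ship[1->2]=1 ship[0->1]=1 prod=3 -> [32 1 13 1]
First stockout at step 3

3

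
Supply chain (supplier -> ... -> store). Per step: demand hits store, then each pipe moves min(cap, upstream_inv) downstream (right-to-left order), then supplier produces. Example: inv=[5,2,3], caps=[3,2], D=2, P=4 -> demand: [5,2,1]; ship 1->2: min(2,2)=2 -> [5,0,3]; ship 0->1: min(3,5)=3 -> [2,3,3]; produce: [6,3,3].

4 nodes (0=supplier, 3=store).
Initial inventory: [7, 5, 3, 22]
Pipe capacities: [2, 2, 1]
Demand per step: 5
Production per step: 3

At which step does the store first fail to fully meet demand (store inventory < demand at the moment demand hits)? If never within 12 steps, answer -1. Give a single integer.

Step 1: demand=5,sold=5 ship[2->3]=1 ship[1->2]=2 ship[0->1]=2 prod=3 -> [8 5 4 18]
Step 2: demand=5,sold=5 ship[2->3]=1 ship[1->2]=2 ship[0->1]=2 prod=3 -> [9 5 5 14]
Step 3: demand=5,sold=5 ship[2->3]=1 ship[1->2]=2 ship[0->1]=2 prod=3 -> [10 5 6 10]
Step 4: demand=5,sold=5 ship[2->3]=1 ship[1->2]=2 ship[0->1]=2 prod=3 -> [11 5 7 6]
Step 5: demand=5,sold=5 ship[2->3]=1 ship[1->2]=2 ship[0->1]=2 prod=3 -> [12 5 8 2]
Step 6: demand=5,sold=2 ship[2->3]=1 ship[1->2]=2 ship[0->1]=2 prod=3 -> [13 5 9 1]
Step 7: demand=5,sold=1 ship[2->3]=1 ship[1->2]=2 ship[0->1]=2 prod=3 -> [14 5 10 1]
Step 8: demand=5,sold=1 ship[2->3]=1 ship[1->2]=2 ship[0->1]=2 prod=3 -> [15 5 11 1]
Step 9: demand=5,sold=1 ship[2->3]=1 ship[1->2]=2 ship[0->1]=2 prod=3 -> [16 5 12 1]
Step 10: demand=5,sold=1 ship[2->3]=1 ship[1->2]=2 ship[0->1]=2 prod=3 -> [17 5 13 1]
Step 11: demand=5,sold=1 ship[2->3]=1 ship[1->2]=2 ship[0->1]=2 prod=3 -> [18 5 14 1]
Step 12: demand=5,sold=1 ship[2->3]=1 ship[1->2]=2 ship[0->1]=2 prod=3 -> [19 5 15 1]
First stockout at step 6

6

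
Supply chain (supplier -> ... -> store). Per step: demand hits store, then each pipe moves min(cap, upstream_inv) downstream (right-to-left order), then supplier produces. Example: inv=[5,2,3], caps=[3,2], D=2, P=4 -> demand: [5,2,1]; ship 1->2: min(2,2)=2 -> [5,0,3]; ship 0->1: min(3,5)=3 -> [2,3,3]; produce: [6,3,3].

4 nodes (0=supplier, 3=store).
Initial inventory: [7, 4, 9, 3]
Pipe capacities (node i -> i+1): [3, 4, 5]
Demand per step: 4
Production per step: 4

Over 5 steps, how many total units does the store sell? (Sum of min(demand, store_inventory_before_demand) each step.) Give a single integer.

Step 1: sold=3 (running total=3) -> [8 3 8 5]
Step 2: sold=4 (running total=7) -> [9 3 6 6]
Step 3: sold=4 (running total=11) -> [10 3 4 7]
Step 4: sold=4 (running total=15) -> [11 3 3 7]
Step 5: sold=4 (running total=19) -> [12 3 3 6]

Answer: 19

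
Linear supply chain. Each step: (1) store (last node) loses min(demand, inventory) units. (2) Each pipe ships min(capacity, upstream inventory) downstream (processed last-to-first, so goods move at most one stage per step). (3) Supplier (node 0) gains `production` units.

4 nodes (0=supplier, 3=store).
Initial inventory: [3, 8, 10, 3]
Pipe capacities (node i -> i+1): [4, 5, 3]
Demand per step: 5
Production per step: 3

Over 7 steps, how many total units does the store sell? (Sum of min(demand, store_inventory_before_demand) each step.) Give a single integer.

Step 1: sold=3 (running total=3) -> [3 6 12 3]
Step 2: sold=3 (running total=6) -> [3 4 14 3]
Step 3: sold=3 (running total=9) -> [3 3 15 3]
Step 4: sold=3 (running total=12) -> [3 3 15 3]
Step 5: sold=3 (running total=15) -> [3 3 15 3]
Step 6: sold=3 (running total=18) -> [3 3 15 3]
Step 7: sold=3 (running total=21) -> [3 3 15 3]

Answer: 21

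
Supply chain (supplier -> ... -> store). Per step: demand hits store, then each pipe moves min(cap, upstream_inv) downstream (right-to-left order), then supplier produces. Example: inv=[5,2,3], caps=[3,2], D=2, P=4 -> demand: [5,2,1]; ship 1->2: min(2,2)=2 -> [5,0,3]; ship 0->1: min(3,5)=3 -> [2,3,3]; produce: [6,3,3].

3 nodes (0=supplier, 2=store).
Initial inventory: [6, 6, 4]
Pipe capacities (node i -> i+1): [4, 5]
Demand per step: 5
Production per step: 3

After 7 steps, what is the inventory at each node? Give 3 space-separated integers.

Step 1: demand=5,sold=4 ship[1->2]=5 ship[0->1]=4 prod=3 -> inv=[5 5 5]
Step 2: demand=5,sold=5 ship[1->2]=5 ship[0->1]=4 prod=3 -> inv=[4 4 5]
Step 3: demand=5,sold=5 ship[1->2]=4 ship[0->1]=4 prod=3 -> inv=[3 4 4]
Step 4: demand=5,sold=4 ship[1->2]=4 ship[0->1]=3 prod=3 -> inv=[3 3 4]
Step 5: demand=5,sold=4 ship[1->2]=3 ship[0->1]=3 prod=3 -> inv=[3 3 3]
Step 6: demand=5,sold=3 ship[1->2]=3 ship[0->1]=3 prod=3 -> inv=[3 3 3]
Step 7: demand=5,sold=3 ship[1->2]=3 ship[0->1]=3 prod=3 -> inv=[3 3 3]

3 3 3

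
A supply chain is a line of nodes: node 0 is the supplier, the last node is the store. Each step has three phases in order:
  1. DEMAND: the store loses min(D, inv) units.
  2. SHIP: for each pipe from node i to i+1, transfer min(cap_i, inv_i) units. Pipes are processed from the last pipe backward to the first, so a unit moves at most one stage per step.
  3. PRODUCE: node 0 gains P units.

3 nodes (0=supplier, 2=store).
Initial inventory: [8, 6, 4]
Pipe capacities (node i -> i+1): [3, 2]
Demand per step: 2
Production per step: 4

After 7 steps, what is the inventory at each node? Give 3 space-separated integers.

Step 1: demand=2,sold=2 ship[1->2]=2 ship[0->1]=3 prod=4 -> inv=[9 7 4]
Step 2: demand=2,sold=2 ship[1->2]=2 ship[0->1]=3 prod=4 -> inv=[10 8 4]
Step 3: demand=2,sold=2 ship[1->2]=2 ship[0->1]=3 prod=4 -> inv=[11 9 4]
Step 4: demand=2,sold=2 ship[1->2]=2 ship[0->1]=3 prod=4 -> inv=[12 10 4]
Step 5: demand=2,sold=2 ship[1->2]=2 ship[0->1]=3 prod=4 -> inv=[13 11 4]
Step 6: demand=2,sold=2 ship[1->2]=2 ship[0->1]=3 prod=4 -> inv=[14 12 4]
Step 7: demand=2,sold=2 ship[1->2]=2 ship[0->1]=3 prod=4 -> inv=[15 13 4]

15 13 4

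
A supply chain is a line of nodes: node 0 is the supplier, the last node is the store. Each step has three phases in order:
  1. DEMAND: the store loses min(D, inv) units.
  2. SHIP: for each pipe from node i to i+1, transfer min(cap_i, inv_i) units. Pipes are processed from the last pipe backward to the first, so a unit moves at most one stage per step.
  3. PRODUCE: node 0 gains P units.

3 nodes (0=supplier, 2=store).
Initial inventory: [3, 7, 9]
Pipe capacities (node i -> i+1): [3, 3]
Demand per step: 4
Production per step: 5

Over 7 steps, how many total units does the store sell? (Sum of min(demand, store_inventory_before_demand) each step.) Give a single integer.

Step 1: sold=4 (running total=4) -> [5 7 8]
Step 2: sold=4 (running total=8) -> [7 7 7]
Step 3: sold=4 (running total=12) -> [9 7 6]
Step 4: sold=4 (running total=16) -> [11 7 5]
Step 5: sold=4 (running total=20) -> [13 7 4]
Step 6: sold=4 (running total=24) -> [15 7 3]
Step 7: sold=3 (running total=27) -> [17 7 3]

Answer: 27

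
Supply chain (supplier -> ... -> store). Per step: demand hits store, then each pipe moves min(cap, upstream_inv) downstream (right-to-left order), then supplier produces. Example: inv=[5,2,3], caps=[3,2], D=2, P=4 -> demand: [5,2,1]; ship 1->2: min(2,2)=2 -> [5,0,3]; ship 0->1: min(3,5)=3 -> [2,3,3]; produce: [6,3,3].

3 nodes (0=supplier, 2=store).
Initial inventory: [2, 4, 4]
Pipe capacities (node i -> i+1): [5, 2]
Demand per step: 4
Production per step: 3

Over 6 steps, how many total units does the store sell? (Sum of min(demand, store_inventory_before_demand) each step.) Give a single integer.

Step 1: sold=4 (running total=4) -> [3 4 2]
Step 2: sold=2 (running total=6) -> [3 5 2]
Step 3: sold=2 (running total=8) -> [3 6 2]
Step 4: sold=2 (running total=10) -> [3 7 2]
Step 5: sold=2 (running total=12) -> [3 8 2]
Step 6: sold=2 (running total=14) -> [3 9 2]

Answer: 14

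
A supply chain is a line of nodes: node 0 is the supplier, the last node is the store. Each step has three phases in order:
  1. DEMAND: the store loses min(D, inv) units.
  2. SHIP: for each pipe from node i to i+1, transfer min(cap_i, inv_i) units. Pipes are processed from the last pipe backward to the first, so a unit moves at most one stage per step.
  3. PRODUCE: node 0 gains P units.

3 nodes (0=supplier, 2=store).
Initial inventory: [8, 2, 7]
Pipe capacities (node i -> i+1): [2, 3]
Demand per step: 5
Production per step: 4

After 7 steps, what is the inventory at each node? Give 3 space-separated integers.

Step 1: demand=5,sold=5 ship[1->2]=2 ship[0->1]=2 prod=4 -> inv=[10 2 4]
Step 2: demand=5,sold=4 ship[1->2]=2 ship[0->1]=2 prod=4 -> inv=[12 2 2]
Step 3: demand=5,sold=2 ship[1->2]=2 ship[0->1]=2 prod=4 -> inv=[14 2 2]
Step 4: demand=5,sold=2 ship[1->2]=2 ship[0->1]=2 prod=4 -> inv=[16 2 2]
Step 5: demand=5,sold=2 ship[1->2]=2 ship[0->1]=2 prod=4 -> inv=[18 2 2]
Step 6: demand=5,sold=2 ship[1->2]=2 ship[0->1]=2 prod=4 -> inv=[20 2 2]
Step 7: demand=5,sold=2 ship[1->2]=2 ship[0->1]=2 prod=4 -> inv=[22 2 2]

22 2 2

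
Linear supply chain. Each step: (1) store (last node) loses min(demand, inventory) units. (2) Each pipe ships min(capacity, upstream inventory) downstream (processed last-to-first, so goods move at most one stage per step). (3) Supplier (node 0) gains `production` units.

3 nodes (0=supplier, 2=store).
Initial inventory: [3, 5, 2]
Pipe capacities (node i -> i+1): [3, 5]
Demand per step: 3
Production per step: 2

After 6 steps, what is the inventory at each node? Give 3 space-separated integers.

Step 1: demand=3,sold=2 ship[1->2]=5 ship[0->1]=3 prod=2 -> inv=[2 3 5]
Step 2: demand=3,sold=3 ship[1->2]=3 ship[0->1]=2 prod=2 -> inv=[2 2 5]
Step 3: demand=3,sold=3 ship[1->2]=2 ship[0->1]=2 prod=2 -> inv=[2 2 4]
Step 4: demand=3,sold=3 ship[1->2]=2 ship[0->1]=2 prod=2 -> inv=[2 2 3]
Step 5: demand=3,sold=3 ship[1->2]=2 ship[0->1]=2 prod=2 -> inv=[2 2 2]
Step 6: demand=3,sold=2 ship[1->2]=2 ship[0->1]=2 prod=2 -> inv=[2 2 2]

2 2 2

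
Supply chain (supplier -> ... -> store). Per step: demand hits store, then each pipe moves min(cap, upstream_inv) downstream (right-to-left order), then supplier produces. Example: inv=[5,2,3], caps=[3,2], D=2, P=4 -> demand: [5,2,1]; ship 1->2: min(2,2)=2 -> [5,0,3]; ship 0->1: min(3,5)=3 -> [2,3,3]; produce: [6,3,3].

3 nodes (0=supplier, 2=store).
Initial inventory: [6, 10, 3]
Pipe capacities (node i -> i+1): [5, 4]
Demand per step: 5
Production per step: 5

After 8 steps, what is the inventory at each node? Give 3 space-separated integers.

Step 1: demand=5,sold=3 ship[1->2]=4 ship[0->1]=5 prod=5 -> inv=[6 11 4]
Step 2: demand=5,sold=4 ship[1->2]=4 ship[0->1]=5 prod=5 -> inv=[6 12 4]
Step 3: demand=5,sold=4 ship[1->2]=4 ship[0->1]=5 prod=5 -> inv=[6 13 4]
Step 4: demand=5,sold=4 ship[1->2]=4 ship[0->1]=5 prod=5 -> inv=[6 14 4]
Step 5: demand=5,sold=4 ship[1->2]=4 ship[0->1]=5 prod=5 -> inv=[6 15 4]
Step 6: demand=5,sold=4 ship[1->2]=4 ship[0->1]=5 prod=5 -> inv=[6 16 4]
Step 7: demand=5,sold=4 ship[1->2]=4 ship[0->1]=5 prod=5 -> inv=[6 17 4]
Step 8: demand=5,sold=4 ship[1->2]=4 ship[0->1]=5 prod=5 -> inv=[6 18 4]

6 18 4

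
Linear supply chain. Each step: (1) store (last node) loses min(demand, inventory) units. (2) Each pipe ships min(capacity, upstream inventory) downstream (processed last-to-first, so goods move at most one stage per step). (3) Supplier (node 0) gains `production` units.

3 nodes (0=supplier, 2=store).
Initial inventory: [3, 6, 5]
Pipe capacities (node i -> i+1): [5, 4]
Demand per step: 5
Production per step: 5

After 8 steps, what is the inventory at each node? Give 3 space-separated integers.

Step 1: demand=5,sold=5 ship[1->2]=4 ship[0->1]=3 prod=5 -> inv=[5 5 4]
Step 2: demand=5,sold=4 ship[1->2]=4 ship[0->1]=5 prod=5 -> inv=[5 6 4]
Step 3: demand=5,sold=4 ship[1->2]=4 ship[0->1]=5 prod=5 -> inv=[5 7 4]
Step 4: demand=5,sold=4 ship[1->2]=4 ship[0->1]=5 prod=5 -> inv=[5 8 4]
Step 5: demand=5,sold=4 ship[1->2]=4 ship[0->1]=5 prod=5 -> inv=[5 9 4]
Step 6: demand=5,sold=4 ship[1->2]=4 ship[0->1]=5 prod=5 -> inv=[5 10 4]
Step 7: demand=5,sold=4 ship[1->2]=4 ship[0->1]=5 prod=5 -> inv=[5 11 4]
Step 8: demand=5,sold=4 ship[1->2]=4 ship[0->1]=5 prod=5 -> inv=[5 12 4]

5 12 4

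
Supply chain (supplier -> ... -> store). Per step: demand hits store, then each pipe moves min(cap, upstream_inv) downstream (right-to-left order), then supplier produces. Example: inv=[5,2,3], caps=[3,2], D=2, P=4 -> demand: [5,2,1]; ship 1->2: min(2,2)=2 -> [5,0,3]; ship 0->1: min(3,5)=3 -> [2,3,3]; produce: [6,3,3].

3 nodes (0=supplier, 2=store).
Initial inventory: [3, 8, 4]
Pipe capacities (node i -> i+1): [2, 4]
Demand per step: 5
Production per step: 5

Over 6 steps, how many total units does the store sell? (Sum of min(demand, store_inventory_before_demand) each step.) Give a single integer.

Answer: 20

Derivation:
Step 1: sold=4 (running total=4) -> [6 6 4]
Step 2: sold=4 (running total=8) -> [9 4 4]
Step 3: sold=4 (running total=12) -> [12 2 4]
Step 4: sold=4 (running total=16) -> [15 2 2]
Step 5: sold=2 (running total=18) -> [18 2 2]
Step 6: sold=2 (running total=20) -> [21 2 2]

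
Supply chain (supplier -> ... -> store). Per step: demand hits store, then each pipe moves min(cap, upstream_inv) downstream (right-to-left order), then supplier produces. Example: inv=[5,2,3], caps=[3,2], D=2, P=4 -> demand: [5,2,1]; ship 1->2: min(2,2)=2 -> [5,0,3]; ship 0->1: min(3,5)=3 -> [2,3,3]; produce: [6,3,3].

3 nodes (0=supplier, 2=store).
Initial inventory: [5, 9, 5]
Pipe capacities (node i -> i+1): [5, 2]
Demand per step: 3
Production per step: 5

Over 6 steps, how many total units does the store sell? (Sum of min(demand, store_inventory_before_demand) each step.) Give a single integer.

Step 1: sold=3 (running total=3) -> [5 12 4]
Step 2: sold=3 (running total=6) -> [5 15 3]
Step 3: sold=3 (running total=9) -> [5 18 2]
Step 4: sold=2 (running total=11) -> [5 21 2]
Step 5: sold=2 (running total=13) -> [5 24 2]
Step 6: sold=2 (running total=15) -> [5 27 2]

Answer: 15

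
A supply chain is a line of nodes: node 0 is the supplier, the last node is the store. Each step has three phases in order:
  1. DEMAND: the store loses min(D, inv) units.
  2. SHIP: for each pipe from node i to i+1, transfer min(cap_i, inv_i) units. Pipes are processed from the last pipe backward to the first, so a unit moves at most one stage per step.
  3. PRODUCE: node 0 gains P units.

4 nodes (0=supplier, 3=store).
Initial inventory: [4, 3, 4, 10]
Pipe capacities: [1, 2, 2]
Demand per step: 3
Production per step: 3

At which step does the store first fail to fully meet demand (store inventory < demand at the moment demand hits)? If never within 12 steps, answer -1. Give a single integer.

Step 1: demand=3,sold=3 ship[2->3]=2 ship[1->2]=2 ship[0->1]=1 prod=3 -> [6 2 4 9]
Step 2: demand=3,sold=3 ship[2->3]=2 ship[1->2]=2 ship[0->1]=1 prod=3 -> [8 1 4 8]
Step 3: demand=3,sold=3 ship[2->3]=2 ship[1->2]=1 ship[0->1]=1 prod=3 -> [10 1 3 7]
Step 4: demand=3,sold=3 ship[2->3]=2 ship[1->2]=1 ship[0->1]=1 prod=3 -> [12 1 2 6]
Step 5: demand=3,sold=3 ship[2->3]=2 ship[1->2]=1 ship[0->1]=1 prod=3 -> [14 1 1 5]
Step 6: demand=3,sold=3 ship[2->3]=1 ship[1->2]=1 ship[0->1]=1 prod=3 -> [16 1 1 3]
Step 7: demand=3,sold=3 ship[2->3]=1 ship[1->2]=1 ship[0->1]=1 prod=3 -> [18 1 1 1]
Step 8: demand=3,sold=1 ship[2->3]=1 ship[1->2]=1 ship[0->1]=1 prod=3 -> [20 1 1 1]
Step 9: demand=3,sold=1 ship[2->3]=1 ship[1->2]=1 ship[0->1]=1 prod=3 -> [22 1 1 1]
Step 10: demand=3,sold=1 ship[2->3]=1 ship[1->2]=1 ship[0->1]=1 prod=3 -> [24 1 1 1]
Step 11: demand=3,sold=1 ship[2->3]=1 ship[1->2]=1 ship[0->1]=1 prod=3 -> [26 1 1 1]
Step 12: demand=3,sold=1 ship[2->3]=1 ship[1->2]=1 ship[0->1]=1 prod=3 -> [28 1 1 1]
First stockout at step 8

8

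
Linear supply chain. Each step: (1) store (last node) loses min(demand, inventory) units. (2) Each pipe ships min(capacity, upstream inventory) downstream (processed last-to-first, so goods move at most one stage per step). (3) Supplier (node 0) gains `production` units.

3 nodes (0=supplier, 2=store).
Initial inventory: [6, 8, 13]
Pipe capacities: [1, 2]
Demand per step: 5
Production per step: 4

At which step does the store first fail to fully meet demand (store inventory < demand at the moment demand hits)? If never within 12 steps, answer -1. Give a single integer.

Step 1: demand=5,sold=5 ship[1->2]=2 ship[0->1]=1 prod=4 -> [9 7 10]
Step 2: demand=5,sold=5 ship[1->2]=2 ship[0->1]=1 prod=4 -> [12 6 7]
Step 3: demand=5,sold=5 ship[1->2]=2 ship[0->1]=1 prod=4 -> [15 5 4]
Step 4: demand=5,sold=4 ship[1->2]=2 ship[0->1]=1 prod=4 -> [18 4 2]
Step 5: demand=5,sold=2 ship[1->2]=2 ship[0->1]=1 prod=4 -> [21 3 2]
Step 6: demand=5,sold=2 ship[1->2]=2 ship[0->1]=1 prod=4 -> [24 2 2]
Step 7: demand=5,sold=2 ship[1->2]=2 ship[0->1]=1 prod=4 -> [27 1 2]
Step 8: demand=5,sold=2 ship[1->2]=1 ship[0->1]=1 prod=4 -> [30 1 1]
Step 9: demand=5,sold=1 ship[1->2]=1 ship[0->1]=1 prod=4 -> [33 1 1]
Step 10: demand=5,sold=1 ship[1->2]=1 ship[0->1]=1 prod=4 -> [36 1 1]
Step 11: demand=5,sold=1 ship[1->2]=1 ship[0->1]=1 prod=4 -> [39 1 1]
Step 12: demand=5,sold=1 ship[1->2]=1 ship[0->1]=1 prod=4 -> [42 1 1]
First stockout at step 4

4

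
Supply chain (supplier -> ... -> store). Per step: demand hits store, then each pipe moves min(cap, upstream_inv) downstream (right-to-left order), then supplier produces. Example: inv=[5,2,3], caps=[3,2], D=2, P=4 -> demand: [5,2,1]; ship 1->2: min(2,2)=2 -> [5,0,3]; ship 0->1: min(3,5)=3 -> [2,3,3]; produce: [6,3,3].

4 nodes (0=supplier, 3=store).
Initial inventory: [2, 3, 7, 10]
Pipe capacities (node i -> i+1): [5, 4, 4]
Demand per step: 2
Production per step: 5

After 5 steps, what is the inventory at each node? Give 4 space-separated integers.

Step 1: demand=2,sold=2 ship[2->3]=4 ship[1->2]=3 ship[0->1]=2 prod=5 -> inv=[5 2 6 12]
Step 2: demand=2,sold=2 ship[2->3]=4 ship[1->2]=2 ship[0->1]=5 prod=5 -> inv=[5 5 4 14]
Step 3: demand=2,sold=2 ship[2->3]=4 ship[1->2]=4 ship[0->1]=5 prod=5 -> inv=[5 6 4 16]
Step 4: demand=2,sold=2 ship[2->3]=4 ship[1->2]=4 ship[0->1]=5 prod=5 -> inv=[5 7 4 18]
Step 5: demand=2,sold=2 ship[2->3]=4 ship[1->2]=4 ship[0->1]=5 prod=5 -> inv=[5 8 4 20]

5 8 4 20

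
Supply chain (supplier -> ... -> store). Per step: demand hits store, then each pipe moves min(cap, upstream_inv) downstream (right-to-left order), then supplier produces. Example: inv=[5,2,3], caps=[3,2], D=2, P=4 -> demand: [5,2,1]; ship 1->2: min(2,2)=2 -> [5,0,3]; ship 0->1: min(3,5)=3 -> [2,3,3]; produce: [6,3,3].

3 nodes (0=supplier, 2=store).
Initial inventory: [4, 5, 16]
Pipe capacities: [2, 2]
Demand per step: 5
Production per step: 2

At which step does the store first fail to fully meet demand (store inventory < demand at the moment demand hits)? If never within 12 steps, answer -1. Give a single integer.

Step 1: demand=5,sold=5 ship[1->2]=2 ship[0->1]=2 prod=2 -> [4 5 13]
Step 2: demand=5,sold=5 ship[1->2]=2 ship[0->1]=2 prod=2 -> [4 5 10]
Step 3: demand=5,sold=5 ship[1->2]=2 ship[0->1]=2 prod=2 -> [4 5 7]
Step 4: demand=5,sold=5 ship[1->2]=2 ship[0->1]=2 prod=2 -> [4 5 4]
Step 5: demand=5,sold=4 ship[1->2]=2 ship[0->1]=2 prod=2 -> [4 5 2]
Step 6: demand=5,sold=2 ship[1->2]=2 ship[0->1]=2 prod=2 -> [4 5 2]
Step 7: demand=5,sold=2 ship[1->2]=2 ship[0->1]=2 prod=2 -> [4 5 2]
Step 8: demand=5,sold=2 ship[1->2]=2 ship[0->1]=2 prod=2 -> [4 5 2]
Step 9: demand=5,sold=2 ship[1->2]=2 ship[0->1]=2 prod=2 -> [4 5 2]
Step 10: demand=5,sold=2 ship[1->2]=2 ship[0->1]=2 prod=2 -> [4 5 2]
Step 11: demand=5,sold=2 ship[1->2]=2 ship[0->1]=2 prod=2 -> [4 5 2]
Step 12: demand=5,sold=2 ship[1->2]=2 ship[0->1]=2 prod=2 -> [4 5 2]
First stockout at step 5

5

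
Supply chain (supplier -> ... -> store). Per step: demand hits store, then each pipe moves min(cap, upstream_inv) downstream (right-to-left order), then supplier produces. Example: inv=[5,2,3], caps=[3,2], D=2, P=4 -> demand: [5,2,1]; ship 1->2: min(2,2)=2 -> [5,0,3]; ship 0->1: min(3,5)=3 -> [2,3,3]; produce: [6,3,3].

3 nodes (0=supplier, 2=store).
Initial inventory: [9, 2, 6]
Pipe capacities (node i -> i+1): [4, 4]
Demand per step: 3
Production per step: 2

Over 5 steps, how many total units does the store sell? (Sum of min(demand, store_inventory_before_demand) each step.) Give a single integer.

Step 1: sold=3 (running total=3) -> [7 4 5]
Step 2: sold=3 (running total=6) -> [5 4 6]
Step 3: sold=3 (running total=9) -> [3 4 7]
Step 4: sold=3 (running total=12) -> [2 3 8]
Step 5: sold=3 (running total=15) -> [2 2 8]

Answer: 15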